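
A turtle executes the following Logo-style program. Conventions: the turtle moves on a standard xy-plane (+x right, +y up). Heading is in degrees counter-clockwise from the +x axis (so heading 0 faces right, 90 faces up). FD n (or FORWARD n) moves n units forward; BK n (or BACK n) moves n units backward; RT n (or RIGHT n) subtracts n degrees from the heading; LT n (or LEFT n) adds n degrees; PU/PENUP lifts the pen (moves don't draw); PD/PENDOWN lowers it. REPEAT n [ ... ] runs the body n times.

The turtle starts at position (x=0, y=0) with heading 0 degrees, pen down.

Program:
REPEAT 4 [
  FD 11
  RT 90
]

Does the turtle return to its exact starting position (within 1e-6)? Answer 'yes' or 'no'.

Executing turtle program step by step:
Start: pos=(0,0), heading=0, pen down
REPEAT 4 [
  -- iteration 1/4 --
  FD 11: (0,0) -> (11,0) [heading=0, draw]
  RT 90: heading 0 -> 270
  -- iteration 2/4 --
  FD 11: (11,0) -> (11,-11) [heading=270, draw]
  RT 90: heading 270 -> 180
  -- iteration 3/4 --
  FD 11: (11,-11) -> (0,-11) [heading=180, draw]
  RT 90: heading 180 -> 90
  -- iteration 4/4 --
  FD 11: (0,-11) -> (0,0) [heading=90, draw]
  RT 90: heading 90 -> 0
]
Final: pos=(0,0), heading=0, 4 segment(s) drawn

Start position: (0, 0)
Final position: (0, 0)
Distance = 0; < 1e-6 -> CLOSED

Answer: yes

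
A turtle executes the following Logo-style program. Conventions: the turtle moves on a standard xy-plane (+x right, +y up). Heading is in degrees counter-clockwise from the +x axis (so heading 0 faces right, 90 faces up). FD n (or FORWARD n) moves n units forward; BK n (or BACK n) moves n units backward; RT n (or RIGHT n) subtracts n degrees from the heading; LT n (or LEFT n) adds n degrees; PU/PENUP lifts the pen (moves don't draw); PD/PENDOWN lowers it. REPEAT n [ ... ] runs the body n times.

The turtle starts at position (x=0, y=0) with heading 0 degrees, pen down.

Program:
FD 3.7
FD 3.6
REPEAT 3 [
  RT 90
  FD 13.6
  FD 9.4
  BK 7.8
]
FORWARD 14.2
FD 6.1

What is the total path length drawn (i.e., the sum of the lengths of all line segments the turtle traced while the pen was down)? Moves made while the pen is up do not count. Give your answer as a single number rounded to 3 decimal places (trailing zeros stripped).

Executing turtle program step by step:
Start: pos=(0,0), heading=0, pen down
FD 3.7: (0,0) -> (3.7,0) [heading=0, draw]
FD 3.6: (3.7,0) -> (7.3,0) [heading=0, draw]
REPEAT 3 [
  -- iteration 1/3 --
  RT 90: heading 0 -> 270
  FD 13.6: (7.3,0) -> (7.3,-13.6) [heading=270, draw]
  FD 9.4: (7.3,-13.6) -> (7.3,-23) [heading=270, draw]
  BK 7.8: (7.3,-23) -> (7.3,-15.2) [heading=270, draw]
  -- iteration 2/3 --
  RT 90: heading 270 -> 180
  FD 13.6: (7.3,-15.2) -> (-6.3,-15.2) [heading=180, draw]
  FD 9.4: (-6.3,-15.2) -> (-15.7,-15.2) [heading=180, draw]
  BK 7.8: (-15.7,-15.2) -> (-7.9,-15.2) [heading=180, draw]
  -- iteration 3/3 --
  RT 90: heading 180 -> 90
  FD 13.6: (-7.9,-15.2) -> (-7.9,-1.6) [heading=90, draw]
  FD 9.4: (-7.9,-1.6) -> (-7.9,7.8) [heading=90, draw]
  BK 7.8: (-7.9,7.8) -> (-7.9,0) [heading=90, draw]
]
FD 14.2: (-7.9,0) -> (-7.9,14.2) [heading=90, draw]
FD 6.1: (-7.9,14.2) -> (-7.9,20.3) [heading=90, draw]
Final: pos=(-7.9,20.3), heading=90, 13 segment(s) drawn

Segment lengths:
  seg 1: (0,0) -> (3.7,0), length = 3.7
  seg 2: (3.7,0) -> (7.3,0), length = 3.6
  seg 3: (7.3,0) -> (7.3,-13.6), length = 13.6
  seg 4: (7.3,-13.6) -> (7.3,-23), length = 9.4
  seg 5: (7.3,-23) -> (7.3,-15.2), length = 7.8
  seg 6: (7.3,-15.2) -> (-6.3,-15.2), length = 13.6
  seg 7: (-6.3,-15.2) -> (-15.7,-15.2), length = 9.4
  seg 8: (-15.7,-15.2) -> (-7.9,-15.2), length = 7.8
  seg 9: (-7.9,-15.2) -> (-7.9,-1.6), length = 13.6
  seg 10: (-7.9,-1.6) -> (-7.9,7.8), length = 9.4
  seg 11: (-7.9,7.8) -> (-7.9,0), length = 7.8
  seg 12: (-7.9,0) -> (-7.9,14.2), length = 14.2
  seg 13: (-7.9,14.2) -> (-7.9,20.3), length = 6.1
Total = 120

Answer: 120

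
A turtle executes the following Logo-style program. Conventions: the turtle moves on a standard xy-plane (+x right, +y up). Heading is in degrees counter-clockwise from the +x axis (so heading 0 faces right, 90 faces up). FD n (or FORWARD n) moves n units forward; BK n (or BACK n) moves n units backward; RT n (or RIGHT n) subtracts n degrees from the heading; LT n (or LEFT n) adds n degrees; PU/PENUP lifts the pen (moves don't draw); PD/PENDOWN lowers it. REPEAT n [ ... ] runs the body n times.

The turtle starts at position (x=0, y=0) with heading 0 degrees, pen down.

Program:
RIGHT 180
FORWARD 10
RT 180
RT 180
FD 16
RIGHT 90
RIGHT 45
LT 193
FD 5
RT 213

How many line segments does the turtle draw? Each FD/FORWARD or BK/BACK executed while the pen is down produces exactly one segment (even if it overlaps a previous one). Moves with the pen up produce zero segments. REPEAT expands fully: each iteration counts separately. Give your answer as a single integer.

Executing turtle program step by step:
Start: pos=(0,0), heading=0, pen down
RT 180: heading 0 -> 180
FD 10: (0,0) -> (-10,0) [heading=180, draw]
RT 180: heading 180 -> 0
RT 180: heading 0 -> 180
FD 16: (-10,0) -> (-26,0) [heading=180, draw]
RT 90: heading 180 -> 90
RT 45: heading 90 -> 45
LT 193: heading 45 -> 238
FD 5: (-26,0) -> (-28.65,-4.24) [heading=238, draw]
RT 213: heading 238 -> 25
Final: pos=(-28.65,-4.24), heading=25, 3 segment(s) drawn
Segments drawn: 3

Answer: 3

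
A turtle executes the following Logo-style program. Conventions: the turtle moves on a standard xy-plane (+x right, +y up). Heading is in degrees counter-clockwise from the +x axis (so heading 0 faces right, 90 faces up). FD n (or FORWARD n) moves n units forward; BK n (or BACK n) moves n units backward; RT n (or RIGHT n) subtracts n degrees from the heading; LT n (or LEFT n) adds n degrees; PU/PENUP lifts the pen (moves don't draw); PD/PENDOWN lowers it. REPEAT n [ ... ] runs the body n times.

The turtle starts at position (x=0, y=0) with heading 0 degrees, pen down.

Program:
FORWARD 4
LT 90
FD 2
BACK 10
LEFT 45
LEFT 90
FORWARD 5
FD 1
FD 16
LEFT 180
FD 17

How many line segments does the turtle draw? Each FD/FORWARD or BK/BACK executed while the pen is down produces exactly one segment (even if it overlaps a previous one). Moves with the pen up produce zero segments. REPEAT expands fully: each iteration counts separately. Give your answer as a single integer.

Executing turtle program step by step:
Start: pos=(0,0), heading=0, pen down
FD 4: (0,0) -> (4,0) [heading=0, draw]
LT 90: heading 0 -> 90
FD 2: (4,0) -> (4,2) [heading=90, draw]
BK 10: (4,2) -> (4,-8) [heading=90, draw]
LT 45: heading 90 -> 135
LT 90: heading 135 -> 225
FD 5: (4,-8) -> (0.464,-11.536) [heading=225, draw]
FD 1: (0.464,-11.536) -> (-0.243,-12.243) [heading=225, draw]
FD 16: (-0.243,-12.243) -> (-11.556,-23.556) [heading=225, draw]
LT 180: heading 225 -> 45
FD 17: (-11.556,-23.556) -> (0.464,-11.536) [heading=45, draw]
Final: pos=(0.464,-11.536), heading=45, 7 segment(s) drawn
Segments drawn: 7

Answer: 7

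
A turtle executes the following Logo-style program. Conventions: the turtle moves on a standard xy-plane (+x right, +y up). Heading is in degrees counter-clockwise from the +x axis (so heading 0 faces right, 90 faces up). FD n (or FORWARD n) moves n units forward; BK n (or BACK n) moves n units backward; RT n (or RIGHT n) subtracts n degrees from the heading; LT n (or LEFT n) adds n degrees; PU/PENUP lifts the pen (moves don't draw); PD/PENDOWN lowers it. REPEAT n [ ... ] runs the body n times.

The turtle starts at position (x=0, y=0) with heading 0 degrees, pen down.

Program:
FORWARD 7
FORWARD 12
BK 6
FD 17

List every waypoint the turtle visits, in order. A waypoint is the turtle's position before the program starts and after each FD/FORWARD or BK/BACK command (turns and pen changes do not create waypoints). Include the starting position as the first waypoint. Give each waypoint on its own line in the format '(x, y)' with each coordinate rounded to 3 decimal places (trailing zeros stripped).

Executing turtle program step by step:
Start: pos=(0,0), heading=0, pen down
FD 7: (0,0) -> (7,0) [heading=0, draw]
FD 12: (7,0) -> (19,0) [heading=0, draw]
BK 6: (19,0) -> (13,0) [heading=0, draw]
FD 17: (13,0) -> (30,0) [heading=0, draw]
Final: pos=(30,0), heading=0, 4 segment(s) drawn
Waypoints (5 total):
(0, 0)
(7, 0)
(19, 0)
(13, 0)
(30, 0)

Answer: (0, 0)
(7, 0)
(19, 0)
(13, 0)
(30, 0)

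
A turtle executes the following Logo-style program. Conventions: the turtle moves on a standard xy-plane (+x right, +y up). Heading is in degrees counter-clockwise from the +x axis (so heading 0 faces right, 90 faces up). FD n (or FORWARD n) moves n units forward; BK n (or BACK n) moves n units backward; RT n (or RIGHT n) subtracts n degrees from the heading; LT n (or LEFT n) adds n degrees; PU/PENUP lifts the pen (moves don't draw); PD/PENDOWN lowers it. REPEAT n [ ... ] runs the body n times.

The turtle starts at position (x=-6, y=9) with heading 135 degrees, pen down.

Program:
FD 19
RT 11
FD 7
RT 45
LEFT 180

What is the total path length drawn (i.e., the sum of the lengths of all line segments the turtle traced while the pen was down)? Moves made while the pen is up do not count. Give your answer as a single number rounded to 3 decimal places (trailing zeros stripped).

Executing turtle program step by step:
Start: pos=(-6,9), heading=135, pen down
FD 19: (-6,9) -> (-19.435,22.435) [heading=135, draw]
RT 11: heading 135 -> 124
FD 7: (-19.435,22.435) -> (-23.349,28.238) [heading=124, draw]
RT 45: heading 124 -> 79
LT 180: heading 79 -> 259
Final: pos=(-23.349,28.238), heading=259, 2 segment(s) drawn

Segment lengths:
  seg 1: (-6,9) -> (-19.435,22.435), length = 19
  seg 2: (-19.435,22.435) -> (-23.349,28.238), length = 7
Total = 26

Answer: 26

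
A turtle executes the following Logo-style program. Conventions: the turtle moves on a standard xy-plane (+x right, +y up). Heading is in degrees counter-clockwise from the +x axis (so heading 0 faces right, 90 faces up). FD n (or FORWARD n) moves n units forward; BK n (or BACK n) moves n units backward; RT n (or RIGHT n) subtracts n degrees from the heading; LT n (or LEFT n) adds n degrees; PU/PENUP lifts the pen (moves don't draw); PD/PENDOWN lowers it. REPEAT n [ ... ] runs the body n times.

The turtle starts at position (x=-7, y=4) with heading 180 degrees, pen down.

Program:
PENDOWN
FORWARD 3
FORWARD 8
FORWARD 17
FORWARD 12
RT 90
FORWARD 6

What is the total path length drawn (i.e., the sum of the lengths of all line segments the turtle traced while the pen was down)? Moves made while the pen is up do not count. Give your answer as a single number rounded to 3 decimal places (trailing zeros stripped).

Answer: 46

Derivation:
Executing turtle program step by step:
Start: pos=(-7,4), heading=180, pen down
PD: pen down
FD 3: (-7,4) -> (-10,4) [heading=180, draw]
FD 8: (-10,4) -> (-18,4) [heading=180, draw]
FD 17: (-18,4) -> (-35,4) [heading=180, draw]
FD 12: (-35,4) -> (-47,4) [heading=180, draw]
RT 90: heading 180 -> 90
FD 6: (-47,4) -> (-47,10) [heading=90, draw]
Final: pos=(-47,10), heading=90, 5 segment(s) drawn

Segment lengths:
  seg 1: (-7,4) -> (-10,4), length = 3
  seg 2: (-10,4) -> (-18,4), length = 8
  seg 3: (-18,4) -> (-35,4), length = 17
  seg 4: (-35,4) -> (-47,4), length = 12
  seg 5: (-47,4) -> (-47,10), length = 6
Total = 46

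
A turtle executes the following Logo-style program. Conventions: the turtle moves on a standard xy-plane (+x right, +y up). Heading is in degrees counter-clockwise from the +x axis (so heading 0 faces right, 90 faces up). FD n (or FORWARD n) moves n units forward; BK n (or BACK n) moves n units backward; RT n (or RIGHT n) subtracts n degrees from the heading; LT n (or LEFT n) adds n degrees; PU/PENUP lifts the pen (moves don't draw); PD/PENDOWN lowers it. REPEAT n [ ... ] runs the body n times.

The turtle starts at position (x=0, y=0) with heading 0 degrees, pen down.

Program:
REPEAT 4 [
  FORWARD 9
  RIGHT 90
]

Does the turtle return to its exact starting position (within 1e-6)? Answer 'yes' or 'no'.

Answer: yes

Derivation:
Executing turtle program step by step:
Start: pos=(0,0), heading=0, pen down
REPEAT 4 [
  -- iteration 1/4 --
  FD 9: (0,0) -> (9,0) [heading=0, draw]
  RT 90: heading 0 -> 270
  -- iteration 2/4 --
  FD 9: (9,0) -> (9,-9) [heading=270, draw]
  RT 90: heading 270 -> 180
  -- iteration 3/4 --
  FD 9: (9,-9) -> (0,-9) [heading=180, draw]
  RT 90: heading 180 -> 90
  -- iteration 4/4 --
  FD 9: (0,-9) -> (0,0) [heading=90, draw]
  RT 90: heading 90 -> 0
]
Final: pos=(0,0), heading=0, 4 segment(s) drawn

Start position: (0, 0)
Final position: (0, 0)
Distance = 0; < 1e-6 -> CLOSED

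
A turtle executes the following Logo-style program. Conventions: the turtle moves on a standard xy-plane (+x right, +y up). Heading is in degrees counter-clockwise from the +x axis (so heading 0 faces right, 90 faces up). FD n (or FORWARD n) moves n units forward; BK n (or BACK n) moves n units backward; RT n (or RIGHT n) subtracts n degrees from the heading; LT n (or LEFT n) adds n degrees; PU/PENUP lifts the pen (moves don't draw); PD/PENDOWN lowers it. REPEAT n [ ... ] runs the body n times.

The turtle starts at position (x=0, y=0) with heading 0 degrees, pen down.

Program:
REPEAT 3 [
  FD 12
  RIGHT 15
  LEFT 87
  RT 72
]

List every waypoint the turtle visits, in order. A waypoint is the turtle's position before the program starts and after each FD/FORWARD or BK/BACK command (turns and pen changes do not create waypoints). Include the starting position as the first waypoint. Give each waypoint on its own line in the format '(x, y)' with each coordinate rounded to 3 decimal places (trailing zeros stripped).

Answer: (0, 0)
(12, 0)
(24, 0)
(36, 0)

Derivation:
Executing turtle program step by step:
Start: pos=(0,0), heading=0, pen down
REPEAT 3 [
  -- iteration 1/3 --
  FD 12: (0,0) -> (12,0) [heading=0, draw]
  RT 15: heading 0 -> 345
  LT 87: heading 345 -> 72
  RT 72: heading 72 -> 0
  -- iteration 2/3 --
  FD 12: (12,0) -> (24,0) [heading=0, draw]
  RT 15: heading 0 -> 345
  LT 87: heading 345 -> 72
  RT 72: heading 72 -> 0
  -- iteration 3/3 --
  FD 12: (24,0) -> (36,0) [heading=0, draw]
  RT 15: heading 0 -> 345
  LT 87: heading 345 -> 72
  RT 72: heading 72 -> 0
]
Final: pos=(36,0), heading=0, 3 segment(s) drawn
Waypoints (4 total):
(0, 0)
(12, 0)
(24, 0)
(36, 0)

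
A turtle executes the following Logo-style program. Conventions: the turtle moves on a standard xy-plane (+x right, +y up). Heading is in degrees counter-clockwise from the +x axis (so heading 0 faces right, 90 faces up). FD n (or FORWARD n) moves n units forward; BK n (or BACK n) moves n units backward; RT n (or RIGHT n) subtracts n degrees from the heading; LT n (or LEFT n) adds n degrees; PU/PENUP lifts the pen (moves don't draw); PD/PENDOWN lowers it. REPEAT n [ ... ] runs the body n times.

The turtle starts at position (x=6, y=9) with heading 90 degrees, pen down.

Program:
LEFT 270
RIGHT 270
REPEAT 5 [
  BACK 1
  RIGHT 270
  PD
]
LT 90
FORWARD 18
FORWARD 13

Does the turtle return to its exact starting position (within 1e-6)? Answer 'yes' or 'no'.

Executing turtle program step by step:
Start: pos=(6,9), heading=90, pen down
LT 270: heading 90 -> 0
RT 270: heading 0 -> 90
REPEAT 5 [
  -- iteration 1/5 --
  BK 1: (6,9) -> (6,8) [heading=90, draw]
  RT 270: heading 90 -> 180
  PD: pen down
  -- iteration 2/5 --
  BK 1: (6,8) -> (7,8) [heading=180, draw]
  RT 270: heading 180 -> 270
  PD: pen down
  -- iteration 3/5 --
  BK 1: (7,8) -> (7,9) [heading=270, draw]
  RT 270: heading 270 -> 0
  PD: pen down
  -- iteration 4/5 --
  BK 1: (7,9) -> (6,9) [heading=0, draw]
  RT 270: heading 0 -> 90
  PD: pen down
  -- iteration 5/5 --
  BK 1: (6,9) -> (6,8) [heading=90, draw]
  RT 270: heading 90 -> 180
  PD: pen down
]
LT 90: heading 180 -> 270
FD 18: (6,8) -> (6,-10) [heading=270, draw]
FD 13: (6,-10) -> (6,-23) [heading=270, draw]
Final: pos=(6,-23), heading=270, 7 segment(s) drawn

Start position: (6, 9)
Final position: (6, -23)
Distance = 32; >= 1e-6 -> NOT closed

Answer: no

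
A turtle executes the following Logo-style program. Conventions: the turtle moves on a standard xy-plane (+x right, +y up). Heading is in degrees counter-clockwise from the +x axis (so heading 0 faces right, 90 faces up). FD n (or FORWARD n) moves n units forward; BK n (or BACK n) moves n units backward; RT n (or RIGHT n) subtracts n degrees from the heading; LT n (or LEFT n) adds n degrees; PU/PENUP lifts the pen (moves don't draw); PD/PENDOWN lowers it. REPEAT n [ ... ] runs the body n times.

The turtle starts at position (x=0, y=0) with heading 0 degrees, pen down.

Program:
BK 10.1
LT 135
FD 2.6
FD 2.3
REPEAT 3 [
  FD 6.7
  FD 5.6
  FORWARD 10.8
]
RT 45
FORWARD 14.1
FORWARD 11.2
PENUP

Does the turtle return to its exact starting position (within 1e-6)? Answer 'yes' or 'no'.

Executing turtle program step by step:
Start: pos=(0,0), heading=0, pen down
BK 10.1: (0,0) -> (-10.1,0) [heading=0, draw]
LT 135: heading 0 -> 135
FD 2.6: (-10.1,0) -> (-11.938,1.838) [heading=135, draw]
FD 2.3: (-11.938,1.838) -> (-13.565,3.465) [heading=135, draw]
REPEAT 3 [
  -- iteration 1/3 --
  FD 6.7: (-13.565,3.465) -> (-18.302,8.202) [heading=135, draw]
  FD 5.6: (-18.302,8.202) -> (-22.262,12.162) [heading=135, draw]
  FD 10.8: (-22.262,12.162) -> (-29.899,19.799) [heading=135, draw]
  -- iteration 2/3 --
  FD 6.7: (-29.899,19.799) -> (-34.637,24.537) [heading=135, draw]
  FD 5.6: (-34.637,24.537) -> (-38.596,28.496) [heading=135, draw]
  FD 10.8: (-38.596,28.496) -> (-46.233,36.133) [heading=135, draw]
  -- iteration 3/3 --
  FD 6.7: (-46.233,36.133) -> (-50.971,40.871) [heading=135, draw]
  FD 5.6: (-50.971,40.871) -> (-54.931,44.831) [heading=135, draw]
  FD 10.8: (-54.931,44.831) -> (-62.567,52.467) [heading=135, draw]
]
RT 45: heading 135 -> 90
FD 14.1: (-62.567,52.467) -> (-62.567,66.567) [heading=90, draw]
FD 11.2: (-62.567,66.567) -> (-62.567,77.767) [heading=90, draw]
PU: pen up
Final: pos=(-62.567,77.767), heading=90, 14 segment(s) drawn

Start position: (0, 0)
Final position: (-62.567, 77.767)
Distance = 99.812; >= 1e-6 -> NOT closed

Answer: no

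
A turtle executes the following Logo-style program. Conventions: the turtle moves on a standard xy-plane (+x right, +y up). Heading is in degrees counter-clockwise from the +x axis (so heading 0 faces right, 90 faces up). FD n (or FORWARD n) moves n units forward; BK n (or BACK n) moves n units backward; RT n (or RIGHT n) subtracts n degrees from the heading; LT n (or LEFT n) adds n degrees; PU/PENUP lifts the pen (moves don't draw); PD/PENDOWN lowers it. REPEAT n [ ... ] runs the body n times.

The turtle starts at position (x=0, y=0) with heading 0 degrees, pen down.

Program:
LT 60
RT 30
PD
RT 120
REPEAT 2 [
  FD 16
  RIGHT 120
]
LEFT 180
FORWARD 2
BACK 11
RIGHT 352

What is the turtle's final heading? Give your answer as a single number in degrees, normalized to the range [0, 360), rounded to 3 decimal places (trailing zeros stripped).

Executing turtle program step by step:
Start: pos=(0,0), heading=0, pen down
LT 60: heading 0 -> 60
RT 30: heading 60 -> 30
PD: pen down
RT 120: heading 30 -> 270
REPEAT 2 [
  -- iteration 1/2 --
  FD 16: (0,0) -> (0,-16) [heading=270, draw]
  RT 120: heading 270 -> 150
  -- iteration 2/2 --
  FD 16: (0,-16) -> (-13.856,-8) [heading=150, draw]
  RT 120: heading 150 -> 30
]
LT 180: heading 30 -> 210
FD 2: (-13.856,-8) -> (-15.588,-9) [heading=210, draw]
BK 11: (-15.588,-9) -> (-6.062,-3.5) [heading=210, draw]
RT 352: heading 210 -> 218
Final: pos=(-6.062,-3.5), heading=218, 4 segment(s) drawn

Answer: 218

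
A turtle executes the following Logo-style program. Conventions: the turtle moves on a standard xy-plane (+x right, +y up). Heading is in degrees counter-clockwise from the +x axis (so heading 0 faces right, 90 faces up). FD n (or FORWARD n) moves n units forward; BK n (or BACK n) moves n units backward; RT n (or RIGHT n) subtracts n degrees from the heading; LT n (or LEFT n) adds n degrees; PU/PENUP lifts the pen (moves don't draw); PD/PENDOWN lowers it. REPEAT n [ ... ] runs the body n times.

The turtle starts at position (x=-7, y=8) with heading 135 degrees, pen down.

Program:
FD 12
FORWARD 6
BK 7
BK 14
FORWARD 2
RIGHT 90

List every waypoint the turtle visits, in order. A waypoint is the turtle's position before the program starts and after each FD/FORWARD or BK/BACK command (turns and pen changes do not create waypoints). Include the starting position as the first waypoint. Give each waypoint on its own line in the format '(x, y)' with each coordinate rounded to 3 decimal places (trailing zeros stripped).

Answer: (-7, 8)
(-15.485, 16.485)
(-19.728, 20.728)
(-14.778, 15.778)
(-4.879, 5.879)
(-6.293, 7.293)

Derivation:
Executing turtle program step by step:
Start: pos=(-7,8), heading=135, pen down
FD 12: (-7,8) -> (-15.485,16.485) [heading=135, draw]
FD 6: (-15.485,16.485) -> (-19.728,20.728) [heading=135, draw]
BK 7: (-19.728,20.728) -> (-14.778,15.778) [heading=135, draw]
BK 14: (-14.778,15.778) -> (-4.879,5.879) [heading=135, draw]
FD 2: (-4.879,5.879) -> (-6.293,7.293) [heading=135, draw]
RT 90: heading 135 -> 45
Final: pos=(-6.293,7.293), heading=45, 5 segment(s) drawn
Waypoints (6 total):
(-7, 8)
(-15.485, 16.485)
(-19.728, 20.728)
(-14.778, 15.778)
(-4.879, 5.879)
(-6.293, 7.293)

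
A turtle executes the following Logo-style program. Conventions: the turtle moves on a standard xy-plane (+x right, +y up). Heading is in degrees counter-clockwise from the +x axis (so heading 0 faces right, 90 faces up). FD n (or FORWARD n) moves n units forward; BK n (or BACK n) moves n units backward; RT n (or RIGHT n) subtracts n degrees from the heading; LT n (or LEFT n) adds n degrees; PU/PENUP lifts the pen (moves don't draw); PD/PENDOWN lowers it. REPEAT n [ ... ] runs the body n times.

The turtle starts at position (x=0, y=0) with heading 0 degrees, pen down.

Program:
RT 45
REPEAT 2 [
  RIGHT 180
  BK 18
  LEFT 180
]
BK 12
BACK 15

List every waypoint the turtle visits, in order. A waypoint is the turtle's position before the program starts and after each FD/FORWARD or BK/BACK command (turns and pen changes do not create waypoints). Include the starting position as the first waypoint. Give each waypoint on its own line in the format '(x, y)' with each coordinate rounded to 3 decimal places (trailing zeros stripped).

Executing turtle program step by step:
Start: pos=(0,0), heading=0, pen down
RT 45: heading 0 -> 315
REPEAT 2 [
  -- iteration 1/2 --
  RT 180: heading 315 -> 135
  BK 18: (0,0) -> (12.728,-12.728) [heading=135, draw]
  LT 180: heading 135 -> 315
  -- iteration 2/2 --
  RT 180: heading 315 -> 135
  BK 18: (12.728,-12.728) -> (25.456,-25.456) [heading=135, draw]
  LT 180: heading 135 -> 315
]
BK 12: (25.456,-25.456) -> (16.971,-16.971) [heading=315, draw]
BK 15: (16.971,-16.971) -> (6.364,-6.364) [heading=315, draw]
Final: pos=(6.364,-6.364), heading=315, 4 segment(s) drawn
Waypoints (5 total):
(0, 0)
(12.728, -12.728)
(25.456, -25.456)
(16.971, -16.971)
(6.364, -6.364)

Answer: (0, 0)
(12.728, -12.728)
(25.456, -25.456)
(16.971, -16.971)
(6.364, -6.364)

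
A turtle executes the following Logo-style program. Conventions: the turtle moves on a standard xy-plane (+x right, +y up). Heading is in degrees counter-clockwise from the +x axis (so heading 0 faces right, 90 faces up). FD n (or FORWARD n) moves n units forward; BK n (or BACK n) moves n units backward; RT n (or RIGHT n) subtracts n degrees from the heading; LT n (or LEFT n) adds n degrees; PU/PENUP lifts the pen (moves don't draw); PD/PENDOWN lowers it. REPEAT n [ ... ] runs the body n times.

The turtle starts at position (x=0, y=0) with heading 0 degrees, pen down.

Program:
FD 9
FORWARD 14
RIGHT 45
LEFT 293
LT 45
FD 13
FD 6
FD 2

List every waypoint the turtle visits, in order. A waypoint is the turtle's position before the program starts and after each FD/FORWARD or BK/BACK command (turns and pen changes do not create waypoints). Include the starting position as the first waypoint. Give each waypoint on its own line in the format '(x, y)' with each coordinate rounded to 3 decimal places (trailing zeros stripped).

Answer: (0, 0)
(9, 0)
(23, 0)
(28.08, -11.967)
(30.424, -17.49)
(31.205, -19.331)

Derivation:
Executing turtle program step by step:
Start: pos=(0,0), heading=0, pen down
FD 9: (0,0) -> (9,0) [heading=0, draw]
FD 14: (9,0) -> (23,0) [heading=0, draw]
RT 45: heading 0 -> 315
LT 293: heading 315 -> 248
LT 45: heading 248 -> 293
FD 13: (23,0) -> (28.08,-11.967) [heading=293, draw]
FD 6: (28.08,-11.967) -> (30.424,-17.49) [heading=293, draw]
FD 2: (30.424,-17.49) -> (31.205,-19.331) [heading=293, draw]
Final: pos=(31.205,-19.331), heading=293, 5 segment(s) drawn
Waypoints (6 total):
(0, 0)
(9, 0)
(23, 0)
(28.08, -11.967)
(30.424, -17.49)
(31.205, -19.331)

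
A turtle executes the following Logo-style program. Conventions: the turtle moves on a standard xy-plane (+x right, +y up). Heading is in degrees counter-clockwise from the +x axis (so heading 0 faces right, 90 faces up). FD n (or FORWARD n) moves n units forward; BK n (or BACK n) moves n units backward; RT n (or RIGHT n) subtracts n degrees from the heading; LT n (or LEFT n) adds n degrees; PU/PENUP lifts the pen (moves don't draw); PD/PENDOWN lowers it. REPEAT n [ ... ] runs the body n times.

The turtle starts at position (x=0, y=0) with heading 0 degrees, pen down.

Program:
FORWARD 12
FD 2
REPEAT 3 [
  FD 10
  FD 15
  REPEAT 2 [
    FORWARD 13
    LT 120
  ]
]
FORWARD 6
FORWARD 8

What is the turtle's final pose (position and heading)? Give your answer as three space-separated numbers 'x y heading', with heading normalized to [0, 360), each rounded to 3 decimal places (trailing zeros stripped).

Executing turtle program step by step:
Start: pos=(0,0), heading=0, pen down
FD 12: (0,0) -> (12,0) [heading=0, draw]
FD 2: (12,0) -> (14,0) [heading=0, draw]
REPEAT 3 [
  -- iteration 1/3 --
  FD 10: (14,0) -> (24,0) [heading=0, draw]
  FD 15: (24,0) -> (39,0) [heading=0, draw]
  REPEAT 2 [
    -- iteration 1/2 --
    FD 13: (39,0) -> (52,0) [heading=0, draw]
    LT 120: heading 0 -> 120
    -- iteration 2/2 --
    FD 13: (52,0) -> (45.5,11.258) [heading=120, draw]
    LT 120: heading 120 -> 240
  ]
  -- iteration 2/3 --
  FD 10: (45.5,11.258) -> (40.5,2.598) [heading=240, draw]
  FD 15: (40.5,2.598) -> (33,-10.392) [heading=240, draw]
  REPEAT 2 [
    -- iteration 1/2 --
    FD 13: (33,-10.392) -> (26.5,-21.651) [heading=240, draw]
    LT 120: heading 240 -> 0
    -- iteration 2/2 --
    FD 13: (26.5,-21.651) -> (39.5,-21.651) [heading=0, draw]
    LT 120: heading 0 -> 120
  ]
  -- iteration 3/3 --
  FD 10: (39.5,-21.651) -> (34.5,-12.99) [heading=120, draw]
  FD 15: (34.5,-12.99) -> (27,0) [heading=120, draw]
  REPEAT 2 [
    -- iteration 1/2 --
    FD 13: (27,0) -> (20.5,11.258) [heading=120, draw]
    LT 120: heading 120 -> 240
    -- iteration 2/2 --
    FD 13: (20.5,11.258) -> (14,0) [heading=240, draw]
    LT 120: heading 240 -> 0
  ]
]
FD 6: (14,0) -> (20,0) [heading=0, draw]
FD 8: (20,0) -> (28,0) [heading=0, draw]
Final: pos=(28,0), heading=0, 16 segment(s) drawn

Answer: 28 0 0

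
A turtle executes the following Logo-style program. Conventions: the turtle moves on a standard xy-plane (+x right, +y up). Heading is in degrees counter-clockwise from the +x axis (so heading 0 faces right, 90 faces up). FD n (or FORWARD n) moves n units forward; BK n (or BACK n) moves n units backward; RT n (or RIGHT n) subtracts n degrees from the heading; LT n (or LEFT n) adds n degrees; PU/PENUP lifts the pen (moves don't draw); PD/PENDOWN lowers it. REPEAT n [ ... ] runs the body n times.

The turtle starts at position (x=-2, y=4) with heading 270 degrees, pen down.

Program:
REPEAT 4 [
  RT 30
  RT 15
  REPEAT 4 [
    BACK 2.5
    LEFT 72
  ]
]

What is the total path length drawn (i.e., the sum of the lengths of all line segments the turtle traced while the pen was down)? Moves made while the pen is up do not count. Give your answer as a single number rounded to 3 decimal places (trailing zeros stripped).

Executing turtle program step by step:
Start: pos=(-2,4), heading=270, pen down
REPEAT 4 [
  -- iteration 1/4 --
  RT 30: heading 270 -> 240
  RT 15: heading 240 -> 225
  REPEAT 4 [
    -- iteration 1/4 --
    BK 2.5: (-2,4) -> (-0.232,5.768) [heading=225, draw]
    LT 72: heading 225 -> 297
    -- iteration 2/4 --
    BK 2.5: (-0.232,5.768) -> (-1.367,7.995) [heading=297, draw]
    LT 72: heading 297 -> 9
    -- iteration 3/4 --
    BK 2.5: (-1.367,7.995) -> (-3.836,7.604) [heading=9, draw]
    LT 72: heading 9 -> 81
    -- iteration 4/4 --
    BK 2.5: (-3.836,7.604) -> (-4.228,5.135) [heading=81, draw]
    LT 72: heading 81 -> 153
  ]
  -- iteration 2/4 --
  RT 30: heading 153 -> 123
  RT 15: heading 123 -> 108
  REPEAT 4 [
    -- iteration 1/4 --
    BK 2.5: (-4.228,5.135) -> (-3.455,2.757) [heading=108, draw]
    LT 72: heading 108 -> 180
    -- iteration 2/4 --
    BK 2.5: (-3.455,2.757) -> (-0.955,2.757) [heading=180, draw]
    LT 72: heading 180 -> 252
    -- iteration 3/4 --
    BK 2.5: (-0.955,2.757) -> (-0.182,5.135) [heading=252, draw]
    LT 72: heading 252 -> 324
    -- iteration 4/4 --
    BK 2.5: (-0.182,5.135) -> (-2.205,6.604) [heading=324, draw]
    LT 72: heading 324 -> 36
  ]
  -- iteration 3/4 --
  RT 30: heading 36 -> 6
  RT 15: heading 6 -> 351
  REPEAT 4 [
    -- iteration 1/4 --
    BK 2.5: (-2.205,6.604) -> (-4.674,6.996) [heading=351, draw]
    LT 72: heading 351 -> 63
    -- iteration 2/4 --
    BK 2.5: (-4.674,6.996) -> (-5.809,4.768) [heading=63, draw]
    LT 72: heading 63 -> 135
    -- iteration 3/4 --
    BK 2.5: (-5.809,4.768) -> (-4.041,3) [heading=135, draw]
    LT 72: heading 135 -> 207
    -- iteration 4/4 --
    BK 2.5: (-4.041,3) -> (-1.814,4.135) [heading=207, draw]
    LT 72: heading 207 -> 279
  ]
  -- iteration 4/4 --
  RT 30: heading 279 -> 249
  RT 15: heading 249 -> 234
  REPEAT 4 [
    -- iteration 1/4 --
    BK 2.5: (-1.814,4.135) -> (-0.344,6.158) [heading=234, draw]
    LT 72: heading 234 -> 306
    -- iteration 2/4 --
    BK 2.5: (-0.344,6.158) -> (-1.814,8.18) [heading=306, draw]
    LT 72: heading 306 -> 18
    -- iteration 3/4 --
    BK 2.5: (-1.814,8.18) -> (-4.192,7.408) [heading=18, draw]
    LT 72: heading 18 -> 90
    -- iteration 4/4 --
    BK 2.5: (-4.192,7.408) -> (-4.192,4.908) [heading=90, draw]
    LT 72: heading 90 -> 162
  ]
]
Final: pos=(-4.192,4.908), heading=162, 16 segment(s) drawn

Segment lengths:
  seg 1: (-2,4) -> (-0.232,5.768), length = 2.5
  seg 2: (-0.232,5.768) -> (-1.367,7.995), length = 2.5
  seg 3: (-1.367,7.995) -> (-3.836,7.604), length = 2.5
  seg 4: (-3.836,7.604) -> (-4.228,5.135), length = 2.5
  seg 5: (-4.228,5.135) -> (-3.455,2.757), length = 2.5
  seg 6: (-3.455,2.757) -> (-0.955,2.757), length = 2.5
  seg 7: (-0.955,2.757) -> (-0.182,5.135), length = 2.5
  seg 8: (-0.182,5.135) -> (-2.205,6.604), length = 2.5
  seg 9: (-2.205,6.604) -> (-4.674,6.996), length = 2.5
  seg 10: (-4.674,6.996) -> (-5.809,4.768), length = 2.5
  seg 11: (-5.809,4.768) -> (-4.041,3), length = 2.5
  seg 12: (-4.041,3) -> (-1.814,4.135), length = 2.5
  seg 13: (-1.814,4.135) -> (-0.344,6.158), length = 2.5
  seg 14: (-0.344,6.158) -> (-1.814,8.18), length = 2.5
  seg 15: (-1.814,8.18) -> (-4.192,7.408), length = 2.5
  seg 16: (-4.192,7.408) -> (-4.192,4.908), length = 2.5
Total = 40

Answer: 40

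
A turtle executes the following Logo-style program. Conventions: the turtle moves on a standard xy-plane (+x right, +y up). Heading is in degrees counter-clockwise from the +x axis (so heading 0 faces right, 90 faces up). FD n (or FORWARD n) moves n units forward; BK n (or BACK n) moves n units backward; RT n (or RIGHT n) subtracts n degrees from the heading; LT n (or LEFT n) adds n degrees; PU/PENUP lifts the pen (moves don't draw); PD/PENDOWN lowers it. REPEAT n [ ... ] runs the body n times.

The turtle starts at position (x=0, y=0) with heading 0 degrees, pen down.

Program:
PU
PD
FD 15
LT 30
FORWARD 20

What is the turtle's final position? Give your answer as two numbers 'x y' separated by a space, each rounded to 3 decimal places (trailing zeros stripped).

Answer: 32.321 10

Derivation:
Executing turtle program step by step:
Start: pos=(0,0), heading=0, pen down
PU: pen up
PD: pen down
FD 15: (0,0) -> (15,0) [heading=0, draw]
LT 30: heading 0 -> 30
FD 20: (15,0) -> (32.321,10) [heading=30, draw]
Final: pos=(32.321,10), heading=30, 2 segment(s) drawn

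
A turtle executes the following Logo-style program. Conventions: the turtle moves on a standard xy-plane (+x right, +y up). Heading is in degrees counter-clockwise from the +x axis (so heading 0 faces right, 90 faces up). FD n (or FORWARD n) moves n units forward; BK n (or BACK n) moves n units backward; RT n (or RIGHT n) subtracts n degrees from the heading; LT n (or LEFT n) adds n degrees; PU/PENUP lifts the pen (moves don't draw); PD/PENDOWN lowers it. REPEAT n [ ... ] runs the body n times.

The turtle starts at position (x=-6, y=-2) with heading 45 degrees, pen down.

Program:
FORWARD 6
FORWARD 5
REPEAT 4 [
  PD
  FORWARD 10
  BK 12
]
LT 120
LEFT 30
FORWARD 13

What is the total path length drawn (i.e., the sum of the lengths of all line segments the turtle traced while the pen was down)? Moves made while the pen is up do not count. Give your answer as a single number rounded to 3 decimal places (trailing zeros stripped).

Answer: 112

Derivation:
Executing turtle program step by step:
Start: pos=(-6,-2), heading=45, pen down
FD 6: (-6,-2) -> (-1.757,2.243) [heading=45, draw]
FD 5: (-1.757,2.243) -> (1.778,5.778) [heading=45, draw]
REPEAT 4 [
  -- iteration 1/4 --
  PD: pen down
  FD 10: (1.778,5.778) -> (8.849,12.849) [heading=45, draw]
  BK 12: (8.849,12.849) -> (0.364,4.364) [heading=45, draw]
  -- iteration 2/4 --
  PD: pen down
  FD 10: (0.364,4.364) -> (7.435,11.435) [heading=45, draw]
  BK 12: (7.435,11.435) -> (-1.05,2.95) [heading=45, draw]
  -- iteration 3/4 --
  PD: pen down
  FD 10: (-1.05,2.95) -> (6.021,10.021) [heading=45, draw]
  BK 12: (6.021,10.021) -> (-2.464,1.536) [heading=45, draw]
  -- iteration 4/4 --
  PD: pen down
  FD 10: (-2.464,1.536) -> (4.607,8.607) [heading=45, draw]
  BK 12: (4.607,8.607) -> (-3.879,0.121) [heading=45, draw]
]
LT 120: heading 45 -> 165
LT 30: heading 165 -> 195
FD 13: (-3.879,0.121) -> (-16.436,-3.243) [heading=195, draw]
Final: pos=(-16.436,-3.243), heading=195, 11 segment(s) drawn

Segment lengths:
  seg 1: (-6,-2) -> (-1.757,2.243), length = 6
  seg 2: (-1.757,2.243) -> (1.778,5.778), length = 5
  seg 3: (1.778,5.778) -> (8.849,12.849), length = 10
  seg 4: (8.849,12.849) -> (0.364,4.364), length = 12
  seg 5: (0.364,4.364) -> (7.435,11.435), length = 10
  seg 6: (7.435,11.435) -> (-1.05,2.95), length = 12
  seg 7: (-1.05,2.95) -> (6.021,10.021), length = 10
  seg 8: (6.021,10.021) -> (-2.464,1.536), length = 12
  seg 9: (-2.464,1.536) -> (4.607,8.607), length = 10
  seg 10: (4.607,8.607) -> (-3.879,0.121), length = 12
  seg 11: (-3.879,0.121) -> (-16.436,-3.243), length = 13
Total = 112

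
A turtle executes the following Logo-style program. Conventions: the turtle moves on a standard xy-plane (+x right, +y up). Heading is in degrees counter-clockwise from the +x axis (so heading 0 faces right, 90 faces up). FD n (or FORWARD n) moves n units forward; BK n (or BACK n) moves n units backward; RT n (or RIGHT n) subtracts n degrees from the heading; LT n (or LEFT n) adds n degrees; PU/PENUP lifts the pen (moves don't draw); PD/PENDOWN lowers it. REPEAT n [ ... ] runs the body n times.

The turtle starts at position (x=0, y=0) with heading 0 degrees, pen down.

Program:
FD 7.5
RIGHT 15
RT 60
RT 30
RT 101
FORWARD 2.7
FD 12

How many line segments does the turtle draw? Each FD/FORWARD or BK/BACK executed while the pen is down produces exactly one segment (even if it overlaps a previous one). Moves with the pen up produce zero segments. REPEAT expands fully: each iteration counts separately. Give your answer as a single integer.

Answer: 3

Derivation:
Executing turtle program step by step:
Start: pos=(0,0), heading=0, pen down
FD 7.5: (0,0) -> (7.5,0) [heading=0, draw]
RT 15: heading 0 -> 345
RT 60: heading 345 -> 285
RT 30: heading 285 -> 255
RT 101: heading 255 -> 154
FD 2.7: (7.5,0) -> (5.073,1.184) [heading=154, draw]
FD 12: (5.073,1.184) -> (-5.712,6.444) [heading=154, draw]
Final: pos=(-5.712,6.444), heading=154, 3 segment(s) drawn
Segments drawn: 3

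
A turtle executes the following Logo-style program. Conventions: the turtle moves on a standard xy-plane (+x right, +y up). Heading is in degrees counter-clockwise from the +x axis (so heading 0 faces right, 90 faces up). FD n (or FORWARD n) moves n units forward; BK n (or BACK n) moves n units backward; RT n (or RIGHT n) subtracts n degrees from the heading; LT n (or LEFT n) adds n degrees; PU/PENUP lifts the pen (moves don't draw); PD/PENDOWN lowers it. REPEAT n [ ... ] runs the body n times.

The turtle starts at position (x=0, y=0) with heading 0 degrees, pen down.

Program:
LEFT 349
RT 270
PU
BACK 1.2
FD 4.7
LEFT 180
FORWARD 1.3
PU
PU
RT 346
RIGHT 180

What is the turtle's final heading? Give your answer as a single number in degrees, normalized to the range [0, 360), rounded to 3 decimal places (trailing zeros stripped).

Answer: 93

Derivation:
Executing turtle program step by step:
Start: pos=(0,0), heading=0, pen down
LT 349: heading 0 -> 349
RT 270: heading 349 -> 79
PU: pen up
BK 1.2: (0,0) -> (-0.229,-1.178) [heading=79, move]
FD 4.7: (-0.229,-1.178) -> (0.668,3.436) [heading=79, move]
LT 180: heading 79 -> 259
FD 1.3: (0.668,3.436) -> (0.42,2.16) [heading=259, move]
PU: pen up
PU: pen up
RT 346: heading 259 -> 273
RT 180: heading 273 -> 93
Final: pos=(0.42,2.16), heading=93, 0 segment(s) drawn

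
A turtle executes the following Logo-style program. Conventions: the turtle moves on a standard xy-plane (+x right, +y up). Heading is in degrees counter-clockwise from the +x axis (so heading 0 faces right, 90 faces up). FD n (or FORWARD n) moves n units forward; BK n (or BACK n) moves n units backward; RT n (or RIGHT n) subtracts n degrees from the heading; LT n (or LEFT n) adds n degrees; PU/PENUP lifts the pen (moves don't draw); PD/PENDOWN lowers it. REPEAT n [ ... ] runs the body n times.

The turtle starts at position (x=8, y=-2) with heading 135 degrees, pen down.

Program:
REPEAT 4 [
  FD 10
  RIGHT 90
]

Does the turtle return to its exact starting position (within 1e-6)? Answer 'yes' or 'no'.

Executing turtle program step by step:
Start: pos=(8,-2), heading=135, pen down
REPEAT 4 [
  -- iteration 1/4 --
  FD 10: (8,-2) -> (0.929,5.071) [heading=135, draw]
  RT 90: heading 135 -> 45
  -- iteration 2/4 --
  FD 10: (0.929,5.071) -> (8,12.142) [heading=45, draw]
  RT 90: heading 45 -> 315
  -- iteration 3/4 --
  FD 10: (8,12.142) -> (15.071,5.071) [heading=315, draw]
  RT 90: heading 315 -> 225
  -- iteration 4/4 --
  FD 10: (15.071,5.071) -> (8,-2) [heading=225, draw]
  RT 90: heading 225 -> 135
]
Final: pos=(8,-2), heading=135, 4 segment(s) drawn

Start position: (8, -2)
Final position: (8, -2)
Distance = 0; < 1e-6 -> CLOSED

Answer: yes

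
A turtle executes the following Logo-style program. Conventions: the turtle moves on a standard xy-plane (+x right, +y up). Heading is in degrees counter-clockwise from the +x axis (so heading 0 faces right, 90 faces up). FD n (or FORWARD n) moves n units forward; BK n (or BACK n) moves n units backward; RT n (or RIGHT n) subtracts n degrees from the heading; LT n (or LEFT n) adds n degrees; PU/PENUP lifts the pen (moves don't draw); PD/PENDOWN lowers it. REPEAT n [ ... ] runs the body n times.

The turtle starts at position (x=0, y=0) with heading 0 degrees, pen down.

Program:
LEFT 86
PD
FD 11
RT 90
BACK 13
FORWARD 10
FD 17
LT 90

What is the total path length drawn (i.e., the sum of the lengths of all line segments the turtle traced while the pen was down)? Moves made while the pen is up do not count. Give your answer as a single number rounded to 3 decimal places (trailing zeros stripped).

Executing turtle program step by step:
Start: pos=(0,0), heading=0, pen down
LT 86: heading 0 -> 86
PD: pen down
FD 11: (0,0) -> (0.767,10.973) [heading=86, draw]
RT 90: heading 86 -> 356
BK 13: (0.767,10.973) -> (-12.201,11.88) [heading=356, draw]
FD 10: (-12.201,11.88) -> (-2.225,11.182) [heading=356, draw]
FD 17: (-2.225,11.182) -> (14.733,9.997) [heading=356, draw]
LT 90: heading 356 -> 86
Final: pos=(14.733,9.997), heading=86, 4 segment(s) drawn

Segment lengths:
  seg 1: (0,0) -> (0.767,10.973), length = 11
  seg 2: (0.767,10.973) -> (-12.201,11.88), length = 13
  seg 3: (-12.201,11.88) -> (-2.225,11.182), length = 10
  seg 4: (-2.225,11.182) -> (14.733,9.997), length = 17
Total = 51

Answer: 51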